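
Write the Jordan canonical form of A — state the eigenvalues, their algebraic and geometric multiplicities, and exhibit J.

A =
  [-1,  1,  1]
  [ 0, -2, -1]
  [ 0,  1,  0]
J_2(-1) ⊕ J_1(-1)

The characteristic polynomial is
  det(x·I − A) = x^3 + 3*x^2 + 3*x + 1 = (x + 1)^3

Eigenvalues and multiplicities (the geometric multiplicity of λ is n − rank(A − λI), which equals the number of Jordan blocks for λ):
  λ = -1: algebraic multiplicity = 3, geometric multiplicity = 2

Determining the block sizes for each eigenvalue:
  λ = -1: 2 blocks summing to 3 forces exactly one block of size 2 and the rest size 1 → block sizes [2, 1]

Assembling the blocks gives a Jordan form
J =
  [-1,  1,  0]
  [ 0, -1,  0]
  [ 0,  0, -1]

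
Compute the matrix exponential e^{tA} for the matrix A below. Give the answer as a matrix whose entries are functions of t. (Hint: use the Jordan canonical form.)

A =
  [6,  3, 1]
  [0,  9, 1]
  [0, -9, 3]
e^{tA} =
  [exp(6*t), 3*t*exp(6*t), t*exp(6*t)]
  [0, 3*t*exp(6*t) + exp(6*t), t*exp(6*t)]
  [0, -9*t*exp(6*t), -3*t*exp(6*t) + exp(6*t)]

Strategy: write A = P · J · P⁻¹ where J is a Jordan canonical form, so e^{tA} = P · e^{tJ} · P⁻¹, and e^{tJ} can be computed block-by-block.

A has Jordan form
J =
  [6, 1, 0]
  [0, 6, 0]
  [0, 0, 6]
(up to reordering of blocks).

Per-block formulas:
  For a 2×2 Jordan block J_2(6): exp(t · J_2(6)) = e^(6t)·(I + t·N), where N is the 2×2 nilpotent shift.
  For a 1×1 block at λ = 6: exp(t · [6]) = [e^(6t)].

After assembling e^{tJ} and conjugating by P, we get:

e^{tA} =
  [exp(6*t), 3*t*exp(6*t), t*exp(6*t)]
  [0, 3*t*exp(6*t) + exp(6*t), t*exp(6*t)]
  [0, -9*t*exp(6*t), -3*t*exp(6*t) + exp(6*t)]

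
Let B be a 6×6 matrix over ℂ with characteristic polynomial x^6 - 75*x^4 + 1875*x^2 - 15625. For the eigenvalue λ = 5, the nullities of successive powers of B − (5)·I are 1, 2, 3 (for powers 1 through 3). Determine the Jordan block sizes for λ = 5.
Block sizes for λ = 5: [3]

From the dimensions of kernels of powers, the number of Jordan blocks of size at least j is d_j − d_{j−1} where d_j = dim ker(N^j) (with d_0 = 0). Computing the differences gives [1, 1, 1].
The number of blocks of size exactly k is (#blocks of size ≥ k) − (#blocks of size ≥ k + 1), so the partition is: 1 block(s) of size 3.
In nonincreasing order the block sizes are [3].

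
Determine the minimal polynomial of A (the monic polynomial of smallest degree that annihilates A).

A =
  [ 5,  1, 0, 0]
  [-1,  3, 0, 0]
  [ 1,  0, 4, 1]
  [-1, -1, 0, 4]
x^2 - 8*x + 16

The characteristic polynomial is χ_A(x) = (x - 4)^4, so the eigenvalues are known. The minimal polynomial is
  m_A(x) = Π_λ (x − λ)^{k_λ}
where k_λ is the size of the *largest* Jordan block for λ (equivalently, the smallest k with (A − λI)^k v = 0 for every generalised eigenvector v of λ).

  λ = 4: largest Jordan block has size 2, contributing (x − 4)^2

So m_A(x) = (x - 4)^2 = x^2 - 8*x + 16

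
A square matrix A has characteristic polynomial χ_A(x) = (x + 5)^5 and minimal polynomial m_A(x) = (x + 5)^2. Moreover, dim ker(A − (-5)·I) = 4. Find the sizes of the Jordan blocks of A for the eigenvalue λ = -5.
Block sizes for λ = -5: [2, 1, 1, 1]

Step 1 — from the characteristic polynomial, algebraic multiplicity of λ = -5 is 5. From dim ker(A − (-5)·I) = 4, there are exactly 4 Jordan blocks for λ = -5.
Step 2 — from the minimal polynomial, the factor (x + 5)^2 tells us the largest block for λ = -5 has size 2.
Step 3 — with total size 5, 4 blocks, and largest block 2, the block sizes (in nonincreasing order) are [2, 1, 1, 1].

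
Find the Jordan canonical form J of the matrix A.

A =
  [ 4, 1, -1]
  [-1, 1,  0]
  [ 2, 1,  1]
J_3(2)

The characteristic polynomial is
  det(x·I − A) = x^3 - 6*x^2 + 12*x - 8 = (x - 2)^3

Eigenvalues and multiplicities (the geometric multiplicity of λ is n − rank(A − λI), which equals the number of Jordan blocks for λ):
  λ = 2: algebraic multiplicity = 3, geometric multiplicity = 1

Determining the block sizes for each eigenvalue:
  λ = 2: one block (gm = 1), so the single block has size am = 3 → block sizes [3]

Assembling the blocks gives a Jordan form
J =
  [2, 1, 0]
  [0, 2, 1]
  [0, 0, 2]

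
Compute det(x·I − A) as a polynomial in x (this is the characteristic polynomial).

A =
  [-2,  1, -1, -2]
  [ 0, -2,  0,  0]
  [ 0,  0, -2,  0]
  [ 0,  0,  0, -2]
x^4 + 8*x^3 + 24*x^2 + 32*x + 16

Expanding det(x·I − A) (e.g. by cofactor expansion or by noting that A is similar to its Jordan form J, which has the same characteristic polynomial as A) gives
  χ_A(x) = x^4 + 8*x^3 + 24*x^2 + 32*x + 16
which factors as (x + 2)^4. The eigenvalues (with algebraic multiplicities) are λ = -2 with multiplicity 4.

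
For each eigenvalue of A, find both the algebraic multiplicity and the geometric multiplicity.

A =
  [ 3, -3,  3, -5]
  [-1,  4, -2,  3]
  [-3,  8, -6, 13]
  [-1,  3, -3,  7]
λ = 2: alg = 4, geom = 2

Step 1 — factor the characteristic polynomial to read off the algebraic multiplicities:
  χ_A(x) = (x - 2)^4

Step 2 — compute geometric multiplicities via the rank-nullity identity g(λ) = n − rank(A − λI):
  rank(A − (2)·I) = 2, so dim ker(A − (2)·I) = n − 2 = 2

Summary:
  λ = 2: algebraic multiplicity = 4, geometric multiplicity = 2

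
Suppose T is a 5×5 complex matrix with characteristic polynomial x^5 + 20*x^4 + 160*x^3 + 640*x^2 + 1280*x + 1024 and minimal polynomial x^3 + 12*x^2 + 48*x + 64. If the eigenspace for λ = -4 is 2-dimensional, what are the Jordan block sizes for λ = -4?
Block sizes for λ = -4: [3, 2]

Step 1 — from the characteristic polynomial, algebraic multiplicity of λ = -4 is 5. From dim ker(T − (-4)·I) = 2, there are exactly 2 Jordan blocks for λ = -4.
Step 2 — from the minimal polynomial, the factor (x + 4)^3 tells us the largest block for λ = -4 has size 3.
Step 3 — with total size 5, 2 blocks, and largest block 3, the block sizes (in nonincreasing order) are [3, 2].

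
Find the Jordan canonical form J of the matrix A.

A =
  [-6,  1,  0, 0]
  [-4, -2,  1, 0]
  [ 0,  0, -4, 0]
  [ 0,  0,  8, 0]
J_3(-4) ⊕ J_1(0)

The characteristic polynomial is
  det(x·I − A) = x^4 + 12*x^3 + 48*x^2 + 64*x = x*(x + 4)^3

Eigenvalues and multiplicities (the geometric multiplicity of λ is n − rank(A − λI), which equals the number of Jordan blocks for λ):
  λ = -4: algebraic multiplicity = 3, geometric multiplicity = 1
  λ = 0: algebraic multiplicity = 1, geometric multiplicity = 1

Determining the block sizes for each eigenvalue:
  λ = -4: one block (gm = 1), so the single block has size am = 3 → block sizes [3]
  λ = 0: one block (gm = 1), so the single block has size am = 1 → block sizes [1]

Assembling the blocks gives a Jordan form
J =
  [-4,  1,  0, 0]
  [ 0, -4,  1, 0]
  [ 0,  0, -4, 0]
  [ 0,  0,  0, 0]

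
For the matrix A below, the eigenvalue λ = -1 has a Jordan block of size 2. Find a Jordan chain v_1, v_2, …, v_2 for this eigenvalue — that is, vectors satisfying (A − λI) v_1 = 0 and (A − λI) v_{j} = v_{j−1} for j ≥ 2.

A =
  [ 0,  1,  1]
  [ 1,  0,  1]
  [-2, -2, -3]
A Jordan chain for λ = -1 of length 2:
v_1 = (1, 1, -2)ᵀ
v_2 = (1, 0, 0)ᵀ

Let N = A − (-1)·I. We want v_2 with N^2 v_2 = 0 but N^1 v_2 ≠ 0; then v_{j-1} := N · v_j for j = 2, …, 2.

Pick v_2 = (1, 0, 0)ᵀ.
Then v_1 = N · v_2 = (1, 1, -2)ᵀ.

Sanity check: (A − (-1)·I) v_1 = (0, 0, 0)ᵀ = 0. ✓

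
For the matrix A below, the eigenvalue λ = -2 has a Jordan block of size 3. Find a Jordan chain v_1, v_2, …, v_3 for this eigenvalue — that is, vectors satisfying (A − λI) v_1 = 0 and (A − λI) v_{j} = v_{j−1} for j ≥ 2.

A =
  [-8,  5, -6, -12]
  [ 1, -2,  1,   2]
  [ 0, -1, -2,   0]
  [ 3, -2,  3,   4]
A Jordan chain for λ = -2 of length 3:
v_1 = (5, 0, -1, -2)ᵀ
v_2 = (-6, 1, 0, 3)ᵀ
v_3 = (1, 0, 0, 0)ᵀ

Let N = A − (-2)·I. We want v_3 with N^3 v_3 = 0 but N^2 v_3 ≠ 0; then v_{j-1} := N · v_j for j = 3, …, 2.

Pick v_3 = (1, 0, 0, 0)ᵀ.
Then v_2 = N · v_3 = (-6, 1, 0, 3)ᵀ.
Then v_1 = N · v_2 = (5, 0, -1, -2)ᵀ.

Sanity check: (A − (-2)·I) v_1 = (0, 0, 0, 0)ᵀ = 0. ✓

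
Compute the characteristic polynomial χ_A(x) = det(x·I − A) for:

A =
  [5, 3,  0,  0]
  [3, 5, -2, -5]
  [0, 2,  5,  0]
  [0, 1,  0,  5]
x^4 - 20*x^3 + 150*x^2 - 500*x + 625

Expanding det(x·I − A) (e.g. by cofactor expansion or by noting that A is similar to its Jordan form J, which has the same characteristic polynomial as A) gives
  χ_A(x) = x^4 - 20*x^3 + 150*x^2 - 500*x + 625
which factors as (x - 5)^4. The eigenvalues (with algebraic multiplicities) are λ = 5 with multiplicity 4.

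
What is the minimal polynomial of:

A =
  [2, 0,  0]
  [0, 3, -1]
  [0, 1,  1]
x^2 - 4*x + 4

The characteristic polynomial is χ_A(x) = (x - 2)^3, so the eigenvalues are known. The minimal polynomial is
  m_A(x) = Π_λ (x − λ)^{k_λ}
where k_λ is the size of the *largest* Jordan block for λ (equivalently, the smallest k with (A − λI)^k v = 0 for every generalised eigenvector v of λ).

  λ = 2: largest Jordan block has size 2, contributing (x − 2)^2

So m_A(x) = (x - 2)^2 = x^2 - 4*x + 4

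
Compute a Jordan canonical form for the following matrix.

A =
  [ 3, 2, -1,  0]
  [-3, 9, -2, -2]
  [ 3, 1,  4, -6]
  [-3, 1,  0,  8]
J_3(6) ⊕ J_1(6)

The characteristic polynomial is
  det(x·I − A) = x^4 - 24*x^3 + 216*x^2 - 864*x + 1296 = (x - 6)^4

Eigenvalues and multiplicities (the geometric multiplicity of λ is n − rank(A − λI), which equals the number of Jordan blocks for λ):
  λ = 6: algebraic multiplicity = 4, geometric multiplicity = 2

Determining the block sizes for each eigenvalue:
  λ = 6: with am = 4 and gm = 2, the partition is not yet determined (e.g. several partitions of 4 into 2 parts exist). Let N = A − (6)·I. Computing rank(N^1) = 2, rank(N^2) = 1, rank(N^3) = 0; the number of blocks of size ≥ j is rank(N^{j−1}) − rank(N^j), giving [2, 1, 1]. So we have 1 block(s) of size 3, 1 block(s) of size 1 → block sizes [3, 1]

Assembling the blocks gives a Jordan form
J =
  [6, 1, 0, 0]
  [0, 6, 1, 0]
  [0, 0, 6, 0]
  [0, 0, 0, 6]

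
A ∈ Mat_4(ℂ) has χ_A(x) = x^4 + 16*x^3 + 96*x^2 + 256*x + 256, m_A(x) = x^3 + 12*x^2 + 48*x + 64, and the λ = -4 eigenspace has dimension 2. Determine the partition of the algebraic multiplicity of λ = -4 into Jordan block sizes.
Block sizes for λ = -4: [3, 1]

Step 1 — from the characteristic polynomial, algebraic multiplicity of λ = -4 is 4. From dim ker(A − (-4)·I) = 2, there are exactly 2 Jordan blocks for λ = -4.
Step 2 — from the minimal polynomial, the factor (x + 4)^3 tells us the largest block for λ = -4 has size 3.
Step 3 — with total size 4, 2 blocks, and largest block 3, the block sizes (in nonincreasing order) are [3, 1].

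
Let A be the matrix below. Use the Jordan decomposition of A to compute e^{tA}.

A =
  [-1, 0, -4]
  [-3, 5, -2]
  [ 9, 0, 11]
e^{tA} =
  [-6*t*exp(5*t) + exp(5*t), 0, -4*t*exp(5*t)]
  [-3*t*exp(5*t), exp(5*t), -2*t*exp(5*t)]
  [9*t*exp(5*t), 0, 6*t*exp(5*t) + exp(5*t)]

Strategy: write A = P · J · P⁻¹ where J is a Jordan canonical form, so e^{tA} = P · e^{tJ} · P⁻¹, and e^{tJ} can be computed block-by-block.

A has Jordan form
J =
  [5, 1, 0]
  [0, 5, 0]
  [0, 0, 5]
(up to reordering of blocks).

Per-block formulas:
  For a 1×1 block at λ = 5: exp(t · [5]) = [e^(5t)].
  For a 2×2 Jordan block J_2(5): exp(t · J_2(5)) = e^(5t)·(I + t·N), where N is the 2×2 nilpotent shift.

After assembling e^{tJ} and conjugating by P, we get:

e^{tA} =
  [-6*t*exp(5*t) + exp(5*t), 0, -4*t*exp(5*t)]
  [-3*t*exp(5*t), exp(5*t), -2*t*exp(5*t)]
  [9*t*exp(5*t), 0, 6*t*exp(5*t) + exp(5*t)]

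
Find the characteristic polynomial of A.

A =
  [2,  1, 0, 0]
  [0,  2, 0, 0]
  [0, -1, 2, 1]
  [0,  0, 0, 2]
x^4 - 8*x^3 + 24*x^2 - 32*x + 16

Expanding det(x·I − A) (e.g. by cofactor expansion or by noting that A is similar to its Jordan form J, which has the same characteristic polynomial as A) gives
  χ_A(x) = x^4 - 8*x^3 + 24*x^2 - 32*x + 16
which factors as (x - 2)^4. The eigenvalues (with algebraic multiplicities) are λ = 2 with multiplicity 4.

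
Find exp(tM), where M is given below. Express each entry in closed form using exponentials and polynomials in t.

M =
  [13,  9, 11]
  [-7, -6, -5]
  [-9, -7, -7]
e^{tM} =
  [7*t^2/2 + 13*t + 1, -7*t^2 + 9*t, 21*t^2/2 + 11*t]
  [-2*t^2 - 7*t, 4*t^2 - 6*t + 1, -6*t^2 - 5*t]
  [-5*t^2/2 - 9*t, 5*t^2 - 7*t, -15*t^2/2 - 7*t + 1]

Strategy: write M = P · J · P⁻¹ where J is a Jordan canonical form, so e^{tM} = P · e^{tJ} · P⁻¹, and e^{tJ} can be computed block-by-block.

M has Jordan form
J =
  [0, 1, 0]
  [0, 0, 1]
  [0, 0, 0]
(up to reordering of blocks).

Per-block formulas:
  For a 3×3 Jordan block J_3(0): exp(t · J_3(0)) = e^(0t)·(I + t·N + (t^2/2)·N^2), where N is the 3×3 nilpotent shift.

After assembling e^{tJ} and conjugating by P, we get:

e^{tM} =
  [7*t^2/2 + 13*t + 1, -7*t^2 + 9*t, 21*t^2/2 + 11*t]
  [-2*t^2 - 7*t, 4*t^2 - 6*t + 1, -6*t^2 - 5*t]
  [-5*t^2/2 - 9*t, 5*t^2 - 7*t, -15*t^2/2 - 7*t + 1]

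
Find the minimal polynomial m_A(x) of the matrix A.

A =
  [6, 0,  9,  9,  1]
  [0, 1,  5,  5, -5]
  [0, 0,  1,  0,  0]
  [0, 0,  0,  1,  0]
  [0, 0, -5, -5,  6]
x^3 - 13*x^2 + 48*x - 36

The characteristic polynomial is χ_A(x) = (x - 6)^2*(x - 1)^3, so the eigenvalues are known. The minimal polynomial is
  m_A(x) = Π_λ (x − λ)^{k_λ}
where k_λ is the size of the *largest* Jordan block for λ (equivalently, the smallest k with (A − λI)^k v = 0 for every generalised eigenvector v of λ).

  λ = 1: largest Jordan block has size 1, contributing (x − 1)
  λ = 6: largest Jordan block has size 2, contributing (x − 6)^2

So m_A(x) = (x - 6)^2*(x - 1) = x^3 - 13*x^2 + 48*x - 36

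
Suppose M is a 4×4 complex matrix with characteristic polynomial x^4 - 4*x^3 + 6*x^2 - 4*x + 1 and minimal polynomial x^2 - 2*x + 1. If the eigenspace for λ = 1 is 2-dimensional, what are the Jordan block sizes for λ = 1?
Block sizes for λ = 1: [2, 2]

Step 1 — from the characteristic polynomial, algebraic multiplicity of λ = 1 is 4. From dim ker(M − (1)·I) = 2, there are exactly 2 Jordan blocks for λ = 1.
Step 2 — from the minimal polynomial, the factor (x − 1)^2 tells us the largest block for λ = 1 has size 2.
Step 3 — with total size 4, 2 blocks, and largest block 2, the block sizes (in nonincreasing order) are [2, 2].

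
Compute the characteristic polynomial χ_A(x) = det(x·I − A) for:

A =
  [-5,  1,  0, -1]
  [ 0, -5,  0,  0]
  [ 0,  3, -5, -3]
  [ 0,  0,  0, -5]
x^4 + 20*x^3 + 150*x^2 + 500*x + 625

Expanding det(x·I − A) (e.g. by cofactor expansion or by noting that A is similar to its Jordan form J, which has the same characteristic polynomial as A) gives
  χ_A(x) = x^4 + 20*x^3 + 150*x^2 + 500*x + 625
which factors as (x + 5)^4. The eigenvalues (with algebraic multiplicities) are λ = -5 with multiplicity 4.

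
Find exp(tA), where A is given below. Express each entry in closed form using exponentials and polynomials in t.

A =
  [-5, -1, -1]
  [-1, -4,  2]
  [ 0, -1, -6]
e^{tA} =
  [t^2*exp(-5*t)/2 + exp(-5*t), -t*exp(-5*t), -t^2*exp(-5*t)/2 - t*exp(-5*t)]
  [-t^2*exp(-5*t)/2 - t*exp(-5*t), t*exp(-5*t) + exp(-5*t), t^2*exp(-5*t)/2 + 2*t*exp(-5*t)]
  [t^2*exp(-5*t)/2, -t*exp(-5*t), -t^2*exp(-5*t)/2 - t*exp(-5*t) + exp(-5*t)]

Strategy: write A = P · J · P⁻¹ where J is a Jordan canonical form, so e^{tA} = P · e^{tJ} · P⁻¹, and e^{tJ} can be computed block-by-block.

A has Jordan form
J =
  [-5,  1,  0]
  [ 0, -5,  1]
  [ 0,  0, -5]
(up to reordering of blocks).

Per-block formulas:
  For a 3×3 Jordan block J_3(-5): exp(t · J_3(-5)) = e^(-5t)·(I + t·N + (t^2/2)·N^2), where N is the 3×3 nilpotent shift.

After assembling e^{tJ} and conjugating by P, we get:

e^{tA} =
  [t^2*exp(-5*t)/2 + exp(-5*t), -t*exp(-5*t), -t^2*exp(-5*t)/2 - t*exp(-5*t)]
  [-t^2*exp(-5*t)/2 - t*exp(-5*t), t*exp(-5*t) + exp(-5*t), t^2*exp(-5*t)/2 + 2*t*exp(-5*t)]
  [t^2*exp(-5*t)/2, -t*exp(-5*t), -t^2*exp(-5*t)/2 - t*exp(-5*t) + exp(-5*t)]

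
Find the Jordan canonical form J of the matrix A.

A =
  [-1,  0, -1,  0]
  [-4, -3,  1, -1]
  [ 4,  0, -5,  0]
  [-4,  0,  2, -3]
J_2(-3) ⊕ J_2(-3)

The characteristic polynomial is
  det(x·I − A) = x^4 + 12*x^3 + 54*x^2 + 108*x + 81 = (x + 3)^4

Eigenvalues and multiplicities (the geometric multiplicity of λ is n − rank(A − λI), which equals the number of Jordan blocks for λ):
  λ = -3: algebraic multiplicity = 4, geometric multiplicity = 2

Determining the block sizes for each eigenvalue:
  λ = -3: with am = 4 and gm = 2, the partition is not yet determined (e.g. several partitions of 4 into 2 parts exist). Let N = A − (-3)·I. Computing rank(N^1) = 2, rank(N^2) = 0; the number of blocks of size ≥ j is rank(N^{j−1}) − rank(N^j), giving [2, 2]. So we have 2 block(s) of size 2 → block sizes [2, 2]

Assembling the blocks gives a Jordan form
J =
  [-3,  1,  0,  0]
  [ 0, -3,  0,  0]
  [ 0,  0, -3,  1]
  [ 0,  0,  0, -3]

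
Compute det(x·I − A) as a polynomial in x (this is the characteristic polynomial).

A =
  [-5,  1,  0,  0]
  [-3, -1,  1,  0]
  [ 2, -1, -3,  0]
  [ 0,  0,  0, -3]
x^4 + 12*x^3 + 54*x^2 + 108*x + 81

Expanding det(x·I − A) (e.g. by cofactor expansion or by noting that A is similar to its Jordan form J, which has the same characteristic polynomial as A) gives
  χ_A(x) = x^4 + 12*x^3 + 54*x^2 + 108*x + 81
which factors as (x + 3)^4. The eigenvalues (with algebraic multiplicities) are λ = -3 with multiplicity 4.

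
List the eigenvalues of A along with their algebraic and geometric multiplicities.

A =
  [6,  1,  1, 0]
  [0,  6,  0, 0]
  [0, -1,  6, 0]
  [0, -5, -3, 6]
λ = 6: alg = 4, geom = 2

Step 1 — factor the characteristic polynomial to read off the algebraic multiplicities:
  χ_A(x) = (x - 6)^4

Step 2 — compute geometric multiplicities via the rank-nullity identity g(λ) = n − rank(A − λI):
  rank(A − (6)·I) = 2, so dim ker(A − (6)·I) = n − 2 = 2

Summary:
  λ = 6: algebraic multiplicity = 4, geometric multiplicity = 2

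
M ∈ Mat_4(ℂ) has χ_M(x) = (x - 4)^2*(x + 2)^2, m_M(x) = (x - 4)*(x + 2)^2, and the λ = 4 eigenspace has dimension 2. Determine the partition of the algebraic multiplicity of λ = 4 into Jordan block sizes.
Block sizes for λ = 4: [1, 1]

Step 1 — from the characteristic polynomial, algebraic multiplicity of λ = 4 is 2. From dim ker(M − (4)·I) = 2, there are exactly 2 Jordan blocks for λ = 4.
Step 2 — from the minimal polynomial, the factor (x − 4) tells us the largest block for λ = 4 has size 1.
Step 3 — with total size 2, 2 blocks, and largest block 1, the block sizes (in nonincreasing order) are [1, 1].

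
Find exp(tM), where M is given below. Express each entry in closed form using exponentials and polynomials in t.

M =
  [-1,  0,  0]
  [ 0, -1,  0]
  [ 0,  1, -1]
e^{tM} =
  [exp(-t), 0, 0]
  [0, exp(-t), 0]
  [0, t*exp(-t), exp(-t)]

Strategy: write M = P · J · P⁻¹ where J is a Jordan canonical form, so e^{tM} = P · e^{tJ} · P⁻¹, and e^{tJ} can be computed block-by-block.

M has Jordan form
J =
  [-1,  1,  0]
  [ 0, -1,  0]
  [ 0,  0, -1]
(up to reordering of blocks).

Per-block formulas:
  For a 2×2 Jordan block J_2(-1): exp(t · J_2(-1)) = e^(-1t)·(I + t·N), where N is the 2×2 nilpotent shift.
  For a 1×1 block at λ = -1: exp(t · [-1]) = [e^(-1t)].

After assembling e^{tJ} and conjugating by P, we get:

e^{tM} =
  [exp(-t), 0, 0]
  [0, exp(-t), 0]
  [0, t*exp(-t), exp(-t)]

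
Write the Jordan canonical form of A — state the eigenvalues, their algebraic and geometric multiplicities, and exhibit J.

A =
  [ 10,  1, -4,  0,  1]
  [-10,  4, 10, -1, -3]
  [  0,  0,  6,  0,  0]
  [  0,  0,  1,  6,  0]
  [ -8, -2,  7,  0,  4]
J_3(6) ⊕ J_2(6)

The characteristic polynomial is
  det(x·I − A) = x^5 - 30*x^4 + 360*x^3 - 2160*x^2 + 6480*x - 7776 = (x - 6)^5

Eigenvalues and multiplicities (the geometric multiplicity of λ is n − rank(A − λI), which equals the number of Jordan blocks for λ):
  λ = 6: algebraic multiplicity = 5, geometric multiplicity = 2

Determining the block sizes for each eigenvalue:
  λ = 6: with am = 5 and gm = 2, the partition is not yet determined (e.g. several partitions of 5 into 2 parts exist). Let N = A − (6)·I. Computing rank(N^1) = 3, rank(N^2) = 1, rank(N^3) = 0; the number of blocks of size ≥ j is rank(N^{j−1}) − rank(N^j), giving [2, 2, 1]. So we have 1 block(s) of size 3, 1 block(s) of size 2 → block sizes [3, 2]

Assembling the blocks gives a Jordan form
J =
  [6, 1, 0, 0, 0]
  [0, 6, 1, 0, 0]
  [0, 0, 6, 0, 0]
  [0, 0, 0, 6, 1]
  [0, 0, 0, 0, 6]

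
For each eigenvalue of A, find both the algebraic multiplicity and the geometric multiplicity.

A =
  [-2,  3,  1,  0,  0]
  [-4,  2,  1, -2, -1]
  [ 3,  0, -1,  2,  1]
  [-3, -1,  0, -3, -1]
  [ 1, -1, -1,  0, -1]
λ = -1: alg = 5, geom = 2

Step 1 — factor the characteristic polynomial to read off the algebraic multiplicities:
  χ_A(x) = (x + 1)^5

Step 2 — compute geometric multiplicities via the rank-nullity identity g(λ) = n − rank(A − λI):
  rank(A − (-1)·I) = 3, so dim ker(A − (-1)·I) = n − 3 = 2

Summary:
  λ = -1: algebraic multiplicity = 5, geometric multiplicity = 2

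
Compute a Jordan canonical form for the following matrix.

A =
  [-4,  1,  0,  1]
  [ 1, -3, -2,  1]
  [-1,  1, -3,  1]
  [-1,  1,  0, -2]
J_3(-3) ⊕ J_1(-3)

The characteristic polynomial is
  det(x·I − A) = x^4 + 12*x^3 + 54*x^2 + 108*x + 81 = (x + 3)^4

Eigenvalues and multiplicities (the geometric multiplicity of λ is n − rank(A − λI), which equals the number of Jordan blocks for λ):
  λ = -3: algebraic multiplicity = 4, geometric multiplicity = 2

Determining the block sizes for each eigenvalue:
  λ = -3: with am = 4 and gm = 2, the partition is not yet determined (e.g. several partitions of 4 into 2 parts exist). Let N = A − (-3)·I. Computing rank(N^1) = 2, rank(N^2) = 1, rank(N^3) = 0; the number of blocks of size ≥ j is rank(N^{j−1}) − rank(N^j), giving [2, 1, 1]. So we have 1 block(s) of size 3, 1 block(s) of size 1 → block sizes [3, 1]

Assembling the blocks gives a Jordan form
J =
  [-3,  1,  0,  0]
  [ 0, -3,  1,  0]
  [ 0,  0, -3,  0]
  [ 0,  0,  0, -3]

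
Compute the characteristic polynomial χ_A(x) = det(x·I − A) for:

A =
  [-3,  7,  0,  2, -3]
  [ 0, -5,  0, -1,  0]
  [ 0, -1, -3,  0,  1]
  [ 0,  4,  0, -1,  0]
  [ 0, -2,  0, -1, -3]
x^5 + 15*x^4 + 90*x^3 + 270*x^2 + 405*x + 243

Expanding det(x·I − A) (e.g. by cofactor expansion or by noting that A is similar to its Jordan form J, which has the same characteristic polynomial as A) gives
  χ_A(x) = x^5 + 15*x^4 + 90*x^3 + 270*x^2 + 405*x + 243
which factors as (x + 3)^5. The eigenvalues (with algebraic multiplicities) are λ = -3 with multiplicity 5.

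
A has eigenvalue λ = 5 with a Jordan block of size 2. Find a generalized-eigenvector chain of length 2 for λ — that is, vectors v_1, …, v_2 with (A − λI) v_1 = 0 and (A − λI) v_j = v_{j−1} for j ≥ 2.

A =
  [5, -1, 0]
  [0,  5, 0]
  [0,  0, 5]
A Jordan chain for λ = 5 of length 2:
v_1 = (-1, 0, 0)ᵀ
v_2 = (0, 1, 0)ᵀ

Let N = A − (5)·I. We want v_2 with N^2 v_2 = 0 but N^1 v_2 ≠ 0; then v_{j-1} := N · v_j for j = 2, …, 2.

Pick v_2 = (0, 1, 0)ᵀ.
Then v_1 = N · v_2 = (-1, 0, 0)ᵀ.

Sanity check: (A − (5)·I) v_1 = (0, 0, 0)ᵀ = 0. ✓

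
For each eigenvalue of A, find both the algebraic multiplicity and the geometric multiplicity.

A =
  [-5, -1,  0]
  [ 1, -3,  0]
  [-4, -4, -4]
λ = -4: alg = 3, geom = 2

Step 1 — factor the characteristic polynomial to read off the algebraic multiplicities:
  χ_A(x) = (x + 4)^3

Step 2 — compute geometric multiplicities via the rank-nullity identity g(λ) = n − rank(A − λI):
  rank(A − (-4)·I) = 1, so dim ker(A − (-4)·I) = n − 1 = 2

Summary:
  λ = -4: algebraic multiplicity = 3, geometric multiplicity = 2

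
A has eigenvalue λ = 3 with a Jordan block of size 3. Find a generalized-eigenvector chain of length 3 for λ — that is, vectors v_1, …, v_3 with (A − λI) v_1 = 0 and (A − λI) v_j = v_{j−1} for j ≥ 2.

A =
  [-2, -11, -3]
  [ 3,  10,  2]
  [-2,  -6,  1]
A Jordan chain for λ = 3 of length 3:
v_1 = (-2, 2, -4)ᵀ
v_2 = (-5, 3, -2)ᵀ
v_3 = (1, 0, 0)ᵀ

Let N = A − (3)·I. We want v_3 with N^3 v_3 = 0 but N^2 v_3 ≠ 0; then v_{j-1} := N · v_j for j = 3, …, 2.

Pick v_3 = (1, 0, 0)ᵀ.
Then v_2 = N · v_3 = (-5, 3, -2)ᵀ.
Then v_1 = N · v_2 = (-2, 2, -4)ᵀ.

Sanity check: (A − (3)·I) v_1 = (0, 0, 0)ᵀ = 0. ✓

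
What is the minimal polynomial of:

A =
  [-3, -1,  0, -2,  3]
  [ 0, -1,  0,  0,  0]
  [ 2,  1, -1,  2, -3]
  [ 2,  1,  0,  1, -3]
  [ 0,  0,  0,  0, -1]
x^2 + 2*x + 1

The characteristic polynomial is χ_A(x) = (x + 1)^5, so the eigenvalues are known. The minimal polynomial is
  m_A(x) = Π_λ (x − λ)^{k_λ}
where k_λ is the size of the *largest* Jordan block for λ (equivalently, the smallest k with (A − λI)^k v = 0 for every generalised eigenvector v of λ).

  λ = -1: largest Jordan block has size 2, contributing (x + 1)^2

So m_A(x) = (x + 1)^2 = x^2 + 2*x + 1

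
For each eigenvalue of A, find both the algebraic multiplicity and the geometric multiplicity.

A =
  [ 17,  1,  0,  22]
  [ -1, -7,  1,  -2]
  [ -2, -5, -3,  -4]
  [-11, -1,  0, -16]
λ = -5: alg = 3, geom = 1; λ = 6: alg = 1, geom = 1

Step 1 — factor the characteristic polynomial to read off the algebraic multiplicities:
  χ_A(x) = (x - 6)*(x + 5)^3

Step 2 — compute geometric multiplicities via the rank-nullity identity g(λ) = n − rank(A − λI):
  rank(A − (-5)·I) = 3, so dim ker(A − (-5)·I) = n − 3 = 1
  rank(A − (6)·I) = 3, so dim ker(A − (6)·I) = n − 3 = 1

Summary:
  λ = -5: algebraic multiplicity = 3, geometric multiplicity = 1
  λ = 6: algebraic multiplicity = 1, geometric multiplicity = 1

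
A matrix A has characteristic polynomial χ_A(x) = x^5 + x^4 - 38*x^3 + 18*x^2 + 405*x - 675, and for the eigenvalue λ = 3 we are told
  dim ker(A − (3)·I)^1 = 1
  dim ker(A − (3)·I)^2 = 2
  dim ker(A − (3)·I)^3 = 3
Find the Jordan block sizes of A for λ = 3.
Block sizes for λ = 3: [3]

From the dimensions of kernels of powers, the number of Jordan blocks of size at least j is d_j − d_{j−1} where d_j = dim ker(N^j) (with d_0 = 0). Computing the differences gives [1, 1, 1].
The number of blocks of size exactly k is (#blocks of size ≥ k) − (#blocks of size ≥ k + 1), so the partition is: 1 block(s) of size 3.
In nonincreasing order the block sizes are [3].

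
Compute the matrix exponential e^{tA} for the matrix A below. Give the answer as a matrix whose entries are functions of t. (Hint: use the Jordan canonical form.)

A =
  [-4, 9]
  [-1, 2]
e^{tA} =
  [-3*t*exp(-t) + exp(-t), 9*t*exp(-t)]
  [-t*exp(-t), 3*t*exp(-t) + exp(-t)]

Strategy: write A = P · J · P⁻¹ where J is a Jordan canonical form, so e^{tA} = P · e^{tJ} · P⁻¹, and e^{tJ} can be computed block-by-block.

A has Jordan form
J =
  [-1,  1]
  [ 0, -1]
(up to reordering of blocks).

Per-block formulas:
  For a 2×2 Jordan block J_2(-1): exp(t · J_2(-1)) = e^(-1t)·(I + t·N), where N is the 2×2 nilpotent shift.

After assembling e^{tJ} and conjugating by P, we get:

e^{tA} =
  [-3*t*exp(-t) + exp(-t), 9*t*exp(-t)]
  [-t*exp(-t), 3*t*exp(-t) + exp(-t)]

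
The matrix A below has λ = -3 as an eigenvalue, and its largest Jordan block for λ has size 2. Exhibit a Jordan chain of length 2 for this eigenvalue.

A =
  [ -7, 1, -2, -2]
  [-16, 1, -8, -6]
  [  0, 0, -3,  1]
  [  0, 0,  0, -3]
A Jordan chain for λ = -3 of length 2:
v_1 = (-4, -16, 0, 0)ᵀ
v_2 = (1, 0, 0, 0)ᵀ

Let N = A − (-3)·I. We want v_2 with N^2 v_2 = 0 but N^1 v_2 ≠ 0; then v_{j-1} := N · v_j for j = 2, …, 2.

Pick v_2 = (1, 0, 0, 0)ᵀ.
Then v_1 = N · v_2 = (-4, -16, 0, 0)ᵀ.

Sanity check: (A − (-3)·I) v_1 = (0, 0, 0, 0)ᵀ = 0. ✓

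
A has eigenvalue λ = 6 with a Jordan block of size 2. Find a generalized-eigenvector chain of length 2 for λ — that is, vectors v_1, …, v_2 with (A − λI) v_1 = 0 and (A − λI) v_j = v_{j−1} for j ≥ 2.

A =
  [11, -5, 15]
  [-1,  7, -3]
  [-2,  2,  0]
A Jordan chain for λ = 6 of length 2:
v_1 = (5, -1, -2)ᵀ
v_2 = (1, 0, 0)ᵀ

Let N = A − (6)·I. We want v_2 with N^2 v_2 = 0 but N^1 v_2 ≠ 0; then v_{j-1} := N · v_j for j = 2, …, 2.

Pick v_2 = (1, 0, 0)ᵀ.
Then v_1 = N · v_2 = (5, -1, -2)ᵀ.

Sanity check: (A − (6)·I) v_1 = (0, 0, 0)ᵀ = 0. ✓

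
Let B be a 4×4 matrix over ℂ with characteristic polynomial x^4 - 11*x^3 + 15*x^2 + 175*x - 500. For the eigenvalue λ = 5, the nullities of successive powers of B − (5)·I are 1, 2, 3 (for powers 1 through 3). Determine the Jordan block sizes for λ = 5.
Block sizes for λ = 5: [3]

From the dimensions of kernels of powers, the number of Jordan blocks of size at least j is d_j − d_{j−1} where d_j = dim ker(N^j) (with d_0 = 0). Computing the differences gives [1, 1, 1].
The number of blocks of size exactly k is (#blocks of size ≥ k) − (#blocks of size ≥ k + 1), so the partition is: 1 block(s) of size 3.
In nonincreasing order the block sizes are [3].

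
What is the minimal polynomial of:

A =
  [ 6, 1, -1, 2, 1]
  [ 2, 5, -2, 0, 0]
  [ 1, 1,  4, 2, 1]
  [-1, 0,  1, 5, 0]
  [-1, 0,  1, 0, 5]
x^3 - 15*x^2 + 75*x - 125

The characteristic polynomial is χ_A(x) = (x - 5)^5, so the eigenvalues are known. The minimal polynomial is
  m_A(x) = Π_λ (x − λ)^{k_λ}
where k_λ is the size of the *largest* Jordan block for λ (equivalently, the smallest k with (A − λI)^k v = 0 for every generalised eigenvector v of λ).

  λ = 5: largest Jordan block has size 3, contributing (x − 5)^3

So m_A(x) = (x - 5)^3 = x^3 - 15*x^2 + 75*x - 125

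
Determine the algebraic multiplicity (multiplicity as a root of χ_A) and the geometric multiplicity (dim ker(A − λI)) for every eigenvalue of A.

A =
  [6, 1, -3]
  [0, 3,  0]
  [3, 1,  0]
λ = 3: alg = 3, geom = 2

Step 1 — factor the characteristic polynomial to read off the algebraic multiplicities:
  χ_A(x) = (x - 3)^3

Step 2 — compute geometric multiplicities via the rank-nullity identity g(λ) = n − rank(A − λI):
  rank(A − (3)·I) = 1, so dim ker(A − (3)·I) = n − 1 = 2

Summary:
  λ = 3: algebraic multiplicity = 3, geometric multiplicity = 2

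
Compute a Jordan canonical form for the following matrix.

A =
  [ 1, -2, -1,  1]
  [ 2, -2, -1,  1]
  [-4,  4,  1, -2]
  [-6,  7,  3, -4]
J_3(-1) ⊕ J_1(-1)

The characteristic polynomial is
  det(x·I − A) = x^4 + 4*x^3 + 6*x^2 + 4*x + 1 = (x + 1)^4

Eigenvalues and multiplicities (the geometric multiplicity of λ is n − rank(A − λI), which equals the number of Jordan blocks for λ):
  λ = -1: algebraic multiplicity = 4, geometric multiplicity = 2

Determining the block sizes for each eigenvalue:
  λ = -1: with am = 4 and gm = 2, the partition is not yet determined (e.g. several partitions of 4 into 2 parts exist). Let N = A − (-1)·I. Computing rank(N^1) = 2, rank(N^2) = 1, rank(N^3) = 0; the number of blocks of size ≥ j is rank(N^{j−1}) − rank(N^j), giving [2, 1, 1]. So we have 1 block(s) of size 3, 1 block(s) of size 1 → block sizes [3, 1]

Assembling the blocks gives a Jordan form
J =
  [-1,  1,  0,  0]
  [ 0, -1,  1,  0]
  [ 0,  0, -1,  0]
  [ 0,  0,  0, -1]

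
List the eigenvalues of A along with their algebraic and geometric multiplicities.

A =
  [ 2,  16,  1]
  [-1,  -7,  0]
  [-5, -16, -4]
λ = -3: alg = 3, geom = 1

Step 1 — factor the characteristic polynomial to read off the algebraic multiplicities:
  χ_A(x) = (x + 3)^3

Step 2 — compute geometric multiplicities via the rank-nullity identity g(λ) = n − rank(A − λI):
  rank(A − (-3)·I) = 2, so dim ker(A − (-3)·I) = n − 2 = 1

Summary:
  λ = -3: algebraic multiplicity = 3, geometric multiplicity = 1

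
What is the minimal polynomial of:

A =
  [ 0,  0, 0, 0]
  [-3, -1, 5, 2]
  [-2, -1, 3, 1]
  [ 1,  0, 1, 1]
x^4 - 3*x^3 + 3*x^2 - x

The characteristic polynomial is χ_A(x) = x*(x - 1)^3, so the eigenvalues are known. The minimal polynomial is
  m_A(x) = Π_λ (x − λ)^{k_λ}
where k_λ is the size of the *largest* Jordan block for λ (equivalently, the smallest k with (A − λI)^k v = 0 for every generalised eigenvector v of λ).

  λ = 0: largest Jordan block has size 1, contributing (x − 0)
  λ = 1: largest Jordan block has size 3, contributing (x − 1)^3

So m_A(x) = x*(x - 1)^3 = x^4 - 3*x^3 + 3*x^2 - x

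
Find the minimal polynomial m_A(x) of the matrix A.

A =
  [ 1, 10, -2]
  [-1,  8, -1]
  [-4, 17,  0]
x^3 - 9*x^2 + 27*x - 27

The characteristic polynomial is χ_A(x) = (x - 3)^3, so the eigenvalues are known. The minimal polynomial is
  m_A(x) = Π_λ (x − λ)^{k_λ}
where k_λ is the size of the *largest* Jordan block for λ (equivalently, the smallest k with (A − λI)^k v = 0 for every generalised eigenvector v of λ).

  λ = 3: largest Jordan block has size 3, contributing (x − 3)^3

So m_A(x) = (x - 3)^3 = x^3 - 9*x^2 + 27*x - 27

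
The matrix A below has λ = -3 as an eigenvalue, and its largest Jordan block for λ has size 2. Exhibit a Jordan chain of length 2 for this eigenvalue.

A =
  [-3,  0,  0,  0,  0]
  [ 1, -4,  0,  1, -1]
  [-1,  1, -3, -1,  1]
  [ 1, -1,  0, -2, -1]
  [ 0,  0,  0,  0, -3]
A Jordan chain for λ = -3 of length 2:
v_1 = (0, 1, -1, 1, 0)ᵀ
v_2 = (1, 0, 0, 0, 0)ᵀ

Let N = A − (-3)·I. We want v_2 with N^2 v_2 = 0 but N^1 v_2 ≠ 0; then v_{j-1} := N · v_j for j = 2, …, 2.

Pick v_2 = (1, 0, 0, 0, 0)ᵀ.
Then v_1 = N · v_2 = (0, 1, -1, 1, 0)ᵀ.

Sanity check: (A − (-3)·I) v_1 = (0, 0, 0, 0, 0)ᵀ = 0. ✓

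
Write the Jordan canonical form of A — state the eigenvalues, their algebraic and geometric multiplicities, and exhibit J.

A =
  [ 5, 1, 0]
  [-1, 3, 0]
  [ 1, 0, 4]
J_3(4)

The characteristic polynomial is
  det(x·I − A) = x^3 - 12*x^2 + 48*x - 64 = (x - 4)^3

Eigenvalues and multiplicities (the geometric multiplicity of λ is n − rank(A − λI), which equals the number of Jordan blocks for λ):
  λ = 4: algebraic multiplicity = 3, geometric multiplicity = 1

Determining the block sizes for each eigenvalue:
  λ = 4: one block (gm = 1), so the single block has size am = 3 → block sizes [3]

Assembling the blocks gives a Jordan form
J =
  [4, 1, 0]
  [0, 4, 1]
  [0, 0, 4]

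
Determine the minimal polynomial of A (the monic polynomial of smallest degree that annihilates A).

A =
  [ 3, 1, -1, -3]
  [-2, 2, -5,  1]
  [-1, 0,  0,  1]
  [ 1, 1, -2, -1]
x^2 - 2*x + 1

The characteristic polynomial is χ_A(x) = (x - 1)^4, so the eigenvalues are known. The minimal polynomial is
  m_A(x) = Π_λ (x − λ)^{k_λ}
where k_λ is the size of the *largest* Jordan block for λ (equivalently, the smallest k with (A − λI)^k v = 0 for every generalised eigenvector v of λ).

  λ = 1: largest Jordan block has size 2, contributing (x − 1)^2

So m_A(x) = (x - 1)^2 = x^2 - 2*x + 1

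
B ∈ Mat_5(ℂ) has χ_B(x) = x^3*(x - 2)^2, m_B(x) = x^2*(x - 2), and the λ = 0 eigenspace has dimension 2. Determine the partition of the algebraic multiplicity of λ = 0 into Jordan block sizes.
Block sizes for λ = 0: [2, 1]

Step 1 — from the characteristic polynomial, algebraic multiplicity of λ = 0 is 3. From dim ker(B − (0)·I) = 2, there are exactly 2 Jordan blocks for λ = 0.
Step 2 — from the minimal polynomial, the factor (x − 0)^2 tells us the largest block for λ = 0 has size 2.
Step 3 — with total size 3, 2 blocks, and largest block 2, the block sizes (in nonincreasing order) are [2, 1].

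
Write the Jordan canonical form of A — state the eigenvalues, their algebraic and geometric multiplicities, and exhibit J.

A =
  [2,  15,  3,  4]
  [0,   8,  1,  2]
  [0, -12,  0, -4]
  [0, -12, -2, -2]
J_3(2) ⊕ J_1(2)

The characteristic polynomial is
  det(x·I − A) = x^4 - 8*x^3 + 24*x^2 - 32*x + 16 = (x - 2)^4

Eigenvalues and multiplicities (the geometric multiplicity of λ is n − rank(A − λI), which equals the number of Jordan blocks for λ):
  λ = 2: algebraic multiplicity = 4, geometric multiplicity = 2

Determining the block sizes for each eigenvalue:
  λ = 2: with am = 4 and gm = 2, the partition is not yet determined (e.g. several partitions of 4 into 2 parts exist). Let N = A − (2)·I. Computing rank(N^1) = 2, rank(N^2) = 1, rank(N^3) = 0; the number of blocks of size ≥ j is rank(N^{j−1}) − rank(N^j), giving [2, 1, 1]. So we have 1 block(s) of size 3, 1 block(s) of size 1 → block sizes [3, 1]

Assembling the blocks gives a Jordan form
J =
  [2, 1, 0, 0]
  [0, 2, 1, 0]
  [0, 0, 2, 0]
  [0, 0, 0, 2]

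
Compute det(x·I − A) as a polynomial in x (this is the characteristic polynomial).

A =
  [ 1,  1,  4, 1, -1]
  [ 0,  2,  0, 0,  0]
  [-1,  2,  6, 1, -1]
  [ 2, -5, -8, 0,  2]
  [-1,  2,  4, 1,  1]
x^5 - 10*x^4 + 40*x^3 - 80*x^2 + 80*x - 32

Expanding det(x·I − A) (e.g. by cofactor expansion or by noting that A is similar to its Jordan form J, which has the same characteristic polynomial as A) gives
  χ_A(x) = x^5 - 10*x^4 + 40*x^3 - 80*x^2 + 80*x - 32
which factors as (x - 2)^5. The eigenvalues (with algebraic multiplicities) are λ = 2 with multiplicity 5.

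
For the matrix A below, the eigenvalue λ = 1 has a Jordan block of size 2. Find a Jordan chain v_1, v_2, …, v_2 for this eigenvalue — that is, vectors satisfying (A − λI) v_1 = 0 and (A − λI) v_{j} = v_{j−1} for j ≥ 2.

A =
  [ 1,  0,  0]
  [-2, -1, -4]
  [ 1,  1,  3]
A Jordan chain for λ = 1 of length 2:
v_1 = (0, -2, 1)ᵀ
v_2 = (1, 0, 0)ᵀ

Let N = A − (1)·I. We want v_2 with N^2 v_2 = 0 but N^1 v_2 ≠ 0; then v_{j-1} := N · v_j for j = 2, …, 2.

Pick v_2 = (1, 0, 0)ᵀ.
Then v_1 = N · v_2 = (0, -2, 1)ᵀ.

Sanity check: (A − (1)·I) v_1 = (0, 0, 0)ᵀ = 0. ✓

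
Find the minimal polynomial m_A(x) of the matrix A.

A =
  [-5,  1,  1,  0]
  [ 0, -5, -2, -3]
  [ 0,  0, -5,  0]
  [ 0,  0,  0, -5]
x^3 + 15*x^2 + 75*x + 125

The characteristic polynomial is χ_A(x) = (x + 5)^4, so the eigenvalues are known. The minimal polynomial is
  m_A(x) = Π_λ (x − λ)^{k_λ}
where k_λ is the size of the *largest* Jordan block for λ (equivalently, the smallest k with (A − λI)^k v = 0 for every generalised eigenvector v of λ).

  λ = -5: largest Jordan block has size 3, contributing (x + 5)^3

So m_A(x) = (x + 5)^3 = x^3 + 15*x^2 + 75*x + 125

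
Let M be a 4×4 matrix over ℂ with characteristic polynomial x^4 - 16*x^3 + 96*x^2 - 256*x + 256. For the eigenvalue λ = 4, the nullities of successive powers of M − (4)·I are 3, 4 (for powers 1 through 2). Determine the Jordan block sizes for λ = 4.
Block sizes for λ = 4: [2, 1, 1]

From the dimensions of kernels of powers, the number of Jordan blocks of size at least j is d_j − d_{j−1} where d_j = dim ker(N^j) (with d_0 = 0). Computing the differences gives [3, 1].
The number of blocks of size exactly k is (#blocks of size ≥ k) − (#blocks of size ≥ k + 1), so the partition is: 2 block(s) of size 1, 1 block(s) of size 2.
In nonincreasing order the block sizes are [2, 1, 1].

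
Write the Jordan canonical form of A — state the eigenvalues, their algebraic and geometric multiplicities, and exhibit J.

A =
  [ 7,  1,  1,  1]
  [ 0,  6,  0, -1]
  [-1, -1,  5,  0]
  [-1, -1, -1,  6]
J_3(6) ⊕ J_1(6)

The characteristic polynomial is
  det(x·I − A) = x^4 - 24*x^3 + 216*x^2 - 864*x + 1296 = (x - 6)^4

Eigenvalues and multiplicities (the geometric multiplicity of λ is n − rank(A − λI), which equals the number of Jordan blocks for λ):
  λ = 6: algebraic multiplicity = 4, geometric multiplicity = 2

Determining the block sizes for each eigenvalue:
  λ = 6: with am = 4 and gm = 2, the partition is not yet determined (e.g. several partitions of 4 into 2 parts exist). Let N = A − (6)·I. Computing rank(N^1) = 2, rank(N^2) = 1, rank(N^3) = 0; the number of blocks of size ≥ j is rank(N^{j−1}) − rank(N^j), giving [2, 1, 1]. So we have 1 block(s) of size 3, 1 block(s) of size 1 → block sizes [3, 1]

Assembling the blocks gives a Jordan form
J =
  [6, 1, 0, 0]
  [0, 6, 1, 0]
  [0, 0, 6, 0]
  [0, 0, 0, 6]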